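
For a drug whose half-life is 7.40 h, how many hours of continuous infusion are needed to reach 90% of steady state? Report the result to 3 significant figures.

k = ln 2 / 7.40 = 0.09367 h⁻¹
f = 1 − e^(−kt)  ⇒  t = −ln(1 − f) / k
t = −ln(1 − 0.9) / 0.09367 = 2.303 / 0.09367 ≈ 24.6 hours

24.6 hours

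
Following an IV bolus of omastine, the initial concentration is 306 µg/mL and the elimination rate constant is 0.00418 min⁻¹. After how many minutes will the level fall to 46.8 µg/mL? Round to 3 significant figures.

C(t) = C₀ e^(−kt)  ⇒  t = ln(C₀/C) / k
t = ln(306/46.8) / 0.004180 = 1.878 / 0.004180 ≈ 449 minutes

449 minutes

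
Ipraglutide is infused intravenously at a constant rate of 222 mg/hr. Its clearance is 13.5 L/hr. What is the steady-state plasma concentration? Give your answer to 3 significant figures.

Css = infusion rate / CL = 222 / 13.5 ≈ 16.4 µg/mL

16.4 µg/mL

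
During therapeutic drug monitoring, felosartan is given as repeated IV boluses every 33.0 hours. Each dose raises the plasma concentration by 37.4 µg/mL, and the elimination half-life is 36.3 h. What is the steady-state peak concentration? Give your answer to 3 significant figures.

k = ln 2 / 36.3 = 0.01909 h⁻¹
Fraction remaining after one interval: e^(−kτ) = e^(−0.01909 × 33.0) = 0.5325
R = 1 / (1 − 0.5325) = 2.139
Css,max = 37.4 × 2.139 ≈ 80.0 µg/mL

80.0 µg/mL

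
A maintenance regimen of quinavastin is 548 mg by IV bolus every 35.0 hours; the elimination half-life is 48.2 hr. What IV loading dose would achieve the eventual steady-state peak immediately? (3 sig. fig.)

k = ln 2 / 48.2 = 0.01438 hr⁻¹
Accumulation ratio R = 1 / (1 − e^(−kτ)) = 1 / (1 − e^(−0.01438×35.0)) = 1 / (1 − 0.6045) = 2.529
Loading dose = maintenance dose × R = 548 × 2.529 ≈ 1390 mg

1390 mg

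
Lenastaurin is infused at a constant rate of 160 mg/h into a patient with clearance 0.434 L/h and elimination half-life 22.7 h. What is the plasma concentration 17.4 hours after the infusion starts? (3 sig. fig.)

152 µg/mL

Css = rate / CL = 160 / 0.434 = 368.7 µg/mL
k = ln 2 / 22.7 = 0.03054 h⁻¹
C(t) = Css (1 − e^(−kt)) = 368.7 × (1 − e^(−0.5313)) = 368.7 × 0.4122 ≈ 152 µg/mL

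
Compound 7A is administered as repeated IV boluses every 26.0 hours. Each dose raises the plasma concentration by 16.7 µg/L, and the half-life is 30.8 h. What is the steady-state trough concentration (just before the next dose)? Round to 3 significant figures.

k = ln 2 / 30.8 = 0.02250 h⁻¹
Fraction remaining after one interval: e^(−kτ) = e^(−0.02250 × 26.0) = 0.5570
R = 1 / (1 − 0.5570) = 2.258
Css,max = 16.7 × 2.258 = 37.70 µg/L
Css,min = Css,max × e^(−kτ) = 37.70 × 0.5570 ≈ 21.0 µg/L

21.0 µg/L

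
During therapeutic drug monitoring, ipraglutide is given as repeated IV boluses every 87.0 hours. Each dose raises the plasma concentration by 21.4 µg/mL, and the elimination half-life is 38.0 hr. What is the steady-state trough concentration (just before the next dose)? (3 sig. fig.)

5.50 µg/mL

k = ln 2 / 38.0 = 0.01824 hr⁻¹
Fraction remaining after one interval: e^(−kτ) = e^(−0.01824 × 87.0) = 0.2046
R = 1 / (1 − 0.2046) = 1.257
Css,max = 21.4 × 1.257 = 26.90 µg/mL
Css,min = Css,max × e^(−kτ) = 26.90 × 0.2046 ≈ 5.50 µg/mL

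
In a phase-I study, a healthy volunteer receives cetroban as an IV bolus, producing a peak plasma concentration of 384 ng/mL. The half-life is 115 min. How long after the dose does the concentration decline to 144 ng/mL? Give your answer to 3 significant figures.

k = ln 2 / 115 = 0.006027 min⁻¹
C(t) = C₀ e^(−kt)  ⇒  t = ln(C₀/C) / k
t = ln(384/144) / 0.006027 = 0.9808 / 0.006027 ≈ 163 minutes

163 minutes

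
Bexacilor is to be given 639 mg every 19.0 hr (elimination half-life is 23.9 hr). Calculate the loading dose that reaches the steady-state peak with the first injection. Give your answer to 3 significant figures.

1510 mg

k = ln 2 / 23.9 = 0.02900 hr⁻¹
Accumulation ratio R = 1 / (1 − e^(−kτ)) = 1 / (1 − e^(−0.02900×19.0)) = 1 / (1 − 0.5764) = 2.360
Loading dose = maintenance dose × R = 639 × 2.360 ≈ 1510 mg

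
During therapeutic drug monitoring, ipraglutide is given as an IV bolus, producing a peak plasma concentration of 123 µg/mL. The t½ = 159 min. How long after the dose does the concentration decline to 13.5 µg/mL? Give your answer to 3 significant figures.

507 minutes

k = ln 2 / 159 = 0.004359 min⁻¹
C(t) = C₀ e^(−kt)  ⇒  t = ln(C₀/C) / k
t = ln(123/13.5) / 0.004359 = 2.209 / 0.004359 ≈ 507 minutes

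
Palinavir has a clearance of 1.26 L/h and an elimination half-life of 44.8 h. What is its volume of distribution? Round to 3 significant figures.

k = ln 2 / t½ = ln 2 / 44.8 = 0.01547 h⁻¹
V = CL / k = 1.26 / 0.01547 ≈ 81.4 L

81.4 L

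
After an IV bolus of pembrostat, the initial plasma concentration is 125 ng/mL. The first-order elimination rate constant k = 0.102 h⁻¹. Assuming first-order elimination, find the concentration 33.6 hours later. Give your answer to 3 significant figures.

4.06 ng/mL

C(t) = C₀ e^(−kt) = 125 × e^(−0.1020 × 33.6) = 125 × e^(−3.427) = 125 × 0.03248 ≈ 4.06 ng/mL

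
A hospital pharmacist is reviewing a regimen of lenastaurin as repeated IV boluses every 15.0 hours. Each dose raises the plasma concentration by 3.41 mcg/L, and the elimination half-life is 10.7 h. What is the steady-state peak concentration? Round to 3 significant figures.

5.49 mcg/L

k = ln 2 / 10.7 = 0.06478 h⁻¹
Fraction remaining after one interval: e^(−kτ) = e^(−0.06478 × 15.0) = 0.3784
R = 1 / (1 − 0.3784) = 1.609
Css,max = 3.41 × 1.609 ≈ 5.49 mcg/L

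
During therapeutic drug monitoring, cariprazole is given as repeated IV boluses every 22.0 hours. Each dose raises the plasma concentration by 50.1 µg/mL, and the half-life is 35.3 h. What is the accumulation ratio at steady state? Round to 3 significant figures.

k = ln 2 / 35.3 = 0.01964 h⁻¹
Fraction remaining after one interval: e^(−kτ) = e^(−0.01964 × 22.0) = 0.6492
R = 1 / (1 − 0.6492) = 1 / 0.3508 ≈ 2.85

2.85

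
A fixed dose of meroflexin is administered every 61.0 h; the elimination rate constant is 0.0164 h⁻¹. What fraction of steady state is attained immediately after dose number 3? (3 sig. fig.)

0.950

f_n = 1 − e^(−nkτ) = 1 − e^(−3 × 0.01640 × 61.0) = 1 − e^(−3.001) = 1 − 0.04973 ≈ 0.950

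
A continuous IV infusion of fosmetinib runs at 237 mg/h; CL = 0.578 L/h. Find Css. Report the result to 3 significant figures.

410 mg/L

Css = infusion rate / CL = 237 / 0.578 ≈ 410 mg/L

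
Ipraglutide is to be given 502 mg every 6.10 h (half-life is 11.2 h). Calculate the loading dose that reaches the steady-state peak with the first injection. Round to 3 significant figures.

1600 mg

k = ln 2 / 11.2 = 0.06189 h⁻¹
Accumulation ratio R = 1 / (1 − e^(−kτ)) = 1 / (1 − e^(−0.06189×6.10)) = 1 / (1 − 0.6856) = 3.180
Loading dose = maintenance dose × R = 502 × 3.180 ≈ 1600 mg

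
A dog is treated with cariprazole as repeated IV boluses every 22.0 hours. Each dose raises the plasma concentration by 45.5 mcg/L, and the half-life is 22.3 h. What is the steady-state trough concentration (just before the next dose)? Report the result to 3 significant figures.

46.4 mcg/L

k = ln 2 / 22.3 = 0.03108 h⁻¹
Fraction remaining after one interval: e^(−kτ) = e^(−0.03108 × 22.0) = 0.5047
R = 1 / (1 − 0.5047) = 2.019
Css,max = 45.5 × 2.019 = 91.86 mcg/L
Css,min = Css,max × e^(−kτ) = 91.86 × 0.5047 ≈ 46.4 mcg/L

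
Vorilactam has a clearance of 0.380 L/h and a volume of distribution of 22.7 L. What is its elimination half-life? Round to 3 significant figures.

41.4 hours

k = CL / V = 0.380 / 22.7 = 0.01674 h⁻¹
t½ = ln 2 / k = ln 2 / 0.01674 ≈ 41.4 hours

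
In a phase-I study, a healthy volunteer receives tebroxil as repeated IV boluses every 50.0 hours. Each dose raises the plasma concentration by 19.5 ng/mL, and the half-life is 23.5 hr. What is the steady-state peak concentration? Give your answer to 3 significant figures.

25.3 ng/mL

k = ln 2 / 23.5 = 0.02950 hr⁻¹
Fraction remaining after one interval: e^(−kτ) = e^(−0.02950 × 50.0) = 0.2288
R = 1 / (1 − 0.2288) = 1.297
Css,max = 19.5 × 1.297 ≈ 25.3 ng/mL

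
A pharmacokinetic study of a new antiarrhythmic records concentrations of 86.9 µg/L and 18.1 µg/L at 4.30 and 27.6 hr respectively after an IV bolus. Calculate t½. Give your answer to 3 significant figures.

10.3 hours

k = ln(C₁/C₂) / (t₂ − t₁) = ln(86.9/18.1) / (27.6 − 4.30)
  = 1.569 / 23.30 = 0.06733 hr⁻¹
t½ = ln 2 / k = ln 2 / 0.06733 ≈ 10.3 hours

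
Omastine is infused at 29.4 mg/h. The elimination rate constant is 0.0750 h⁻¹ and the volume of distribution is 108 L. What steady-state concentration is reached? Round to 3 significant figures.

3.63 µg/mL

CL = k · V = 0.0750 × 108 = 8.100 L/h
Css = rate / CL = 29.4 / 8.100 ≈ 3.63 µg/mL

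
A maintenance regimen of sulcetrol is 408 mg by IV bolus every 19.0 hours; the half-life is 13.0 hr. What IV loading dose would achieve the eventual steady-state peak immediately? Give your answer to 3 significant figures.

641 mg

k = ln 2 / 13.0 = 0.05332 hr⁻¹
Accumulation ratio R = 1 / (1 − e^(−kτ)) = 1 / (1 − e^(−0.05332×19.0)) = 1 / (1 − 0.3631) = 1.570
Loading dose = maintenance dose × R = 408 × 1.570 ≈ 641 mg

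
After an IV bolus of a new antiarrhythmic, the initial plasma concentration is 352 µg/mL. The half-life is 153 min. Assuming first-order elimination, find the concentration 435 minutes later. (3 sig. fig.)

49.1 µg/mL

k = ln 2 / 153 = 0.004530 min⁻¹
C(t) = C₀ e^(−kt) = 352 × e^(−0.004530 × 435) = 352 × e^(−1.971) = 352 × 0.1394 ≈ 49.1 µg/mL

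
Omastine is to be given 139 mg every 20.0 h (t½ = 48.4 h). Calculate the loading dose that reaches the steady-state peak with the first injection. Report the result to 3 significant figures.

k = ln 2 / 48.4 = 0.01432 h⁻¹
Accumulation ratio R = 1 / (1 − e^(−kτ)) = 1 / (1 − e^(−0.01432×20.0)) = 1 / (1 − 0.7509) = 4.015
Loading dose = maintenance dose × R = 139 × 4.015 ≈ 558 mg

558 mg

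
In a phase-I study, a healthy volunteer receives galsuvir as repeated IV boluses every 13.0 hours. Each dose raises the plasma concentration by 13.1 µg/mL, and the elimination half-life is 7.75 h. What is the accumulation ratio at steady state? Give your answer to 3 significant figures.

1.45

k = ln 2 / 7.75 = 0.08944 h⁻¹
Fraction remaining after one interval: e^(−kτ) = e^(−0.08944 × 13.0) = 0.3126
R = 1 / (1 − 0.3126) = 1 / 0.6874 ≈ 1.45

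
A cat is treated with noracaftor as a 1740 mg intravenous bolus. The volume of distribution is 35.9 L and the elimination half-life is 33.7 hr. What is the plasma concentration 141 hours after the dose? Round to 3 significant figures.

2.67 mg/L

C₀ = dose / V = 1740 / 35.9 = 48.47 mg/L
k = ln 2 / 33.7 = 0.02057 hr⁻¹
C(t) = C₀ e^(−kt) = 48.47 × e^(−0.02057 × 141) = 48.47 × e^(−2.900) = 48.47 × 0.05502 ≈ 2.67 mg/L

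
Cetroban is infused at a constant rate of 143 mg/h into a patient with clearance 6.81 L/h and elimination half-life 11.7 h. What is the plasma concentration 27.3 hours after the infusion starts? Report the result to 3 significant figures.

Css = rate / CL = 143 / 6.81 = 21.00 mg/L
k = ln 2 / 11.7 = 0.05924 h⁻¹
C(t) = Css (1 − e^(−kt)) = 21.00 × (1 − e^(−1.617)) = 21.00 × 0.8016 ≈ 16.8 mg/L

16.8 mg/L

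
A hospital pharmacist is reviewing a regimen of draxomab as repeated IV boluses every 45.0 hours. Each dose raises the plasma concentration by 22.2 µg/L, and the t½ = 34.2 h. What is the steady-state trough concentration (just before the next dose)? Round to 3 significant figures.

14.9 µg/L

k = ln 2 / 34.2 = 0.02027 h⁻¹
Fraction remaining after one interval: e^(−kτ) = e^(−0.02027 × 45.0) = 0.4017
R = 1 / (1 − 0.4017) = 1.671
Css,max = 22.2 × 1.671 = 37.11 µg/L
Css,min = Css,max × e^(−kτ) = 37.11 × 0.4017 ≈ 14.9 µg/L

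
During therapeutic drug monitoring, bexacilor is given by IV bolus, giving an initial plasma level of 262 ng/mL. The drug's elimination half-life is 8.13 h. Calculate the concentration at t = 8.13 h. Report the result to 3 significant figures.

131 ng/mL

k = ln 2 / 8.13 = 0.08526 h⁻¹
C(t) = C₀ e^(−kt) = 262 × e^(−0.08526 × 8.13) = 262 × e^(−0.6931) = 262 × 0.5000 ≈ 131 ng/mL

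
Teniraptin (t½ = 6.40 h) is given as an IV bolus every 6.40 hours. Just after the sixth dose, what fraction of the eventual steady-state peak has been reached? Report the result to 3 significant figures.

0.984

k = ln 2 / 6.40 = 0.1083 h⁻¹
f_n = 1 − e^(−nkτ) = 1 − e^(−6 × 0.1083 × 6.40) = 1 − e^(−4.159) = 1 − 0.01563 ≈ 0.984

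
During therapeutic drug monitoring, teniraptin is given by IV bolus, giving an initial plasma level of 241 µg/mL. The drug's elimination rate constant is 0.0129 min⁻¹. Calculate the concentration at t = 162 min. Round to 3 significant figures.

29.8 µg/mL

C(t) = C₀ e^(−kt) = 241 × e^(−0.01290 × 162) = 241 × e^(−2.090) = 241 × 0.1237 ≈ 29.8 µg/mL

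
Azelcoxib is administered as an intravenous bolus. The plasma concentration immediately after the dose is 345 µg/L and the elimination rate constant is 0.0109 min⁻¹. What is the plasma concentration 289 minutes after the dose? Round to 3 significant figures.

14.8 µg/L

C(t) = C₀ e^(−kt) = 345 × e^(−0.01090 × 289) = 345 × e^(−3.150) = 345 × 0.04285 ≈ 14.8 µg/L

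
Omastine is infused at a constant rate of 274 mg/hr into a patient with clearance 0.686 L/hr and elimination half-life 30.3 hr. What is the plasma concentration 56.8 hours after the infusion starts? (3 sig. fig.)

Css = rate / CL = 274 / 0.686 = 399.4 mg/L
k = ln 2 / 30.3 = 0.02288 hr⁻¹
C(t) = Css (1 − e^(−kt)) = 399.4 × (1 − e^(−1.299)) = 399.4 × 0.7273 ≈ 290 mg/L

290 mg/L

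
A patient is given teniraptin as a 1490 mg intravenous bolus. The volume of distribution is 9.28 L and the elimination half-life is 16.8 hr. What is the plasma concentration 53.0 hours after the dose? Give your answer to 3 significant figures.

C₀ = dose / V = 1490 / 9.28 = 160.6 mg/L
k = ln 2 / 16.8 = 0.04126 hr⁻¹
C(t) = C₀ e^(−kt) = 160.6 × e^(−0.04126 × 53.0) = 160.6 × e^(−2.187) = 160.6 × 0.1123 ≈ 18.0 mg/L

18.0 mg/L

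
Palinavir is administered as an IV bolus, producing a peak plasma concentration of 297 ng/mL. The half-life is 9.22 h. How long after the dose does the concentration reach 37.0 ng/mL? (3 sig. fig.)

27.7 hours

k = ln 2 / 9.22 = 0.07518 h⁻¹
C(t) = C₀ e^(−kt)  ⇒  t = ln(C₀/C) / k
t = ln(297/37.0) / 0.07518 = 2.083 / 0.07518 ≈ 27.7 hours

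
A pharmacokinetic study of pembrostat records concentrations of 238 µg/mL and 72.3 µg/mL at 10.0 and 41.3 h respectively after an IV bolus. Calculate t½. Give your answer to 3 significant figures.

k = ln(C₁/C₂) / (t₂ − t₁) = ln(238/72.3) / (41.3 − 10.0)
  = 1.191 / 31.30 = 0.03807 h⁻¹
t½ = ln 2 / k = ln 2 / 0.03807 ≈ 18.2 hours

18.2 hours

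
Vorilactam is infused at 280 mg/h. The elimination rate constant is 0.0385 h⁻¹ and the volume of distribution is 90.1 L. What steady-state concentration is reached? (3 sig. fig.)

CL = k · V = 0.0385 × 90.1 = 3.469 L/h
Css = rate / CL = 280 / 3.469 ≈ 80.7 mg/L

80.7 mg/L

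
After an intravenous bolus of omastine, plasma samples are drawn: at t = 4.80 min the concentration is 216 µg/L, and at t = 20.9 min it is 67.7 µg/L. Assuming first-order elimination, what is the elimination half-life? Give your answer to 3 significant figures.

k = ln(C₁/C₂) / (t₂ − t₁) = ln(216/67.7) / (20.9 − 4.80)
  = 1.160 / 16.10 = 0.07206 min⁻¹
t½ = ln 2 / k = ln 2 / 0.07206 ≈ 9.62 minutes

9.62 minutes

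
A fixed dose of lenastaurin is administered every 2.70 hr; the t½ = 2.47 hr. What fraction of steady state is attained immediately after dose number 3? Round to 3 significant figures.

0.897

k = ln 2 / 2.47 = 0.2806 hr⁻¹
f_n = 1 − e^(−nkτ) = 1 − e^(−3 × 0.2806 × 2.70) = 1 − e^(−2.273) = 1 − 0.1030 ≈ 0.897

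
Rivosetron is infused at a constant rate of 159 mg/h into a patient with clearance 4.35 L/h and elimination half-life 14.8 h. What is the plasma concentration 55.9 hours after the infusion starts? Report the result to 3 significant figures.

33.9 mg/L

Css = rate / CL = 159 / 4.35 = 36.55 mg/L
k = ln 2 / 14.8 = 0.04683 h⁻¹
C(t) = Css (1 − e^(−kt)) = 36.55 × (1 − e^(−2.618)) = 36.55 × 0.9271 ≈ 33.9 mg/L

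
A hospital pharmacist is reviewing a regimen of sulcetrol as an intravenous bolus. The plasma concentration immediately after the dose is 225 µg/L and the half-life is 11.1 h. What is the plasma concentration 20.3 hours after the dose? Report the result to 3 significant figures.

k = ln 2 / 11.1 = 0.06245 h⁻¹
C(t) = C₀ e^(−kt) = 225 × e^(−0.06245 × 20.3) = 225 × e^(−1.268) = 225 × 0.2815 ≈ 63.3 µg/L

63.3 µg/L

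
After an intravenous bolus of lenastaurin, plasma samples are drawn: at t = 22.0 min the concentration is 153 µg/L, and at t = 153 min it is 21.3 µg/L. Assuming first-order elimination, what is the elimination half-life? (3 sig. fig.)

46.1 minutes

k = ln(C₁/C₂) / (t₂ − t₁) = ln(153/21.3) / (153 − 22.0)
  = 1.972 / 131.0 = 0.01505 min⁻¹
t½ = ln 2 / k = ln 2 / 0.01505 ≈ 46.1 minutes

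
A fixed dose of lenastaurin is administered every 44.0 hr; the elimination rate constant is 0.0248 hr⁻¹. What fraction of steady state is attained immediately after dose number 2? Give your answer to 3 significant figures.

0.887

f_n = 1 − e^(−nkτ) = 1 − e^(−2 × 0.02480 × 44.0) = 1 − e^(−2.182) = 1 − 0.1128 ≈ 0.887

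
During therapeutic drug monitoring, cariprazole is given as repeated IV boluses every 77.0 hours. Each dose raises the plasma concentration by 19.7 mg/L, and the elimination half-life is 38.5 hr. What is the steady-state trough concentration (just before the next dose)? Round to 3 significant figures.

6.57 mg/L

k = ln 2 / 38.5 = 0.01800 hr⁻¹
Fraction remaining after one interval: e^(−kτ) = e^(−0.01800 × 77.0) = 0.2500
R = 1 / (1 − 0.2500) = 1.333
Css,max = 19.7 × 1.333 = 26.27 mg/L
Css,min = Css,max × e^(−kτ) = 26.27 × 0.2500 ≈ 6.57 mg/L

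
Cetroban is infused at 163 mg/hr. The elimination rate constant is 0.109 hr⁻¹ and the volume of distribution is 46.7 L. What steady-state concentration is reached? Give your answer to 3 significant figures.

32.0 µg/mL

CL = k · V = 0.109 × 46.7 = 5.090 L/hr
Css = rate / CL = 163 / 5.090 ≈ 32.0 µg/mL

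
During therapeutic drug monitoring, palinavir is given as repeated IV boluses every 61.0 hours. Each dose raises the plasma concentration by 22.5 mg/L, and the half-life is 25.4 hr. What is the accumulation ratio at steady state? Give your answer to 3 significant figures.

k = ln 2 / 25.4 = 0.02729 hr⁻¹
Fraction remaining after one interval: e^(−kτ) = e^(−0.02729 × 61.0) = 0.1893
R = 1 / (1 − 0.1893) = 1 / 0.8107 ≈ 1.23

1.23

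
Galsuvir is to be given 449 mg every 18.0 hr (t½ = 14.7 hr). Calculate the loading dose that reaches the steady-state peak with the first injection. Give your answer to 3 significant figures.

k = ln 2 / 14.7 = 0.04715 hr⁻¹
Accumulation ratio R = 1 / (1 − e^(−kτ)) = 1 / (1 − e^(−0.04715×18.0)) = 1 / (1 − 0.4279) = 1.748
Loading dose = maintenance dose × R = 449 × 1.748 ≈ 785 mg

785 mg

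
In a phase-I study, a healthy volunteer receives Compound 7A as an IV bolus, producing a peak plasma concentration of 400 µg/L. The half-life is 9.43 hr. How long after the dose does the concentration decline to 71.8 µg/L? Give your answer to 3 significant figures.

k = ln 2 / 9.43 = 0.07350 hr⁻¹
C(t) = C₀ e^(−kt)  ⇒  t = ln(C₀/C) / k
t = ln(400/71.8) / 0.07350 = 1.718 / 0.07350 ≈ 23.4 hours

23.4 hours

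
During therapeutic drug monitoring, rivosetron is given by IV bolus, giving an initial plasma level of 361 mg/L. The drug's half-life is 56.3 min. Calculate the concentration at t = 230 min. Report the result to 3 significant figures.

21.3 mg/L

k = ln 2 / 56.3 = 0.01231 min⁻¹
230 min is 4.085 half-lives, so C = 361 × (1/2)^4.085 = 361 × 0.05891 ≈ 21.3 mg/L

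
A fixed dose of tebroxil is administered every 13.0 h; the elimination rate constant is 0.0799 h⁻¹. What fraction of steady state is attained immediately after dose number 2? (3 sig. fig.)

0.875

f_n = 1 − e^(−nkτ) = 1 − e^(−2 × 0.07990 × 13.0) = 1 − e^(−2.077) = 1 − 0.1253 ≈ 0.875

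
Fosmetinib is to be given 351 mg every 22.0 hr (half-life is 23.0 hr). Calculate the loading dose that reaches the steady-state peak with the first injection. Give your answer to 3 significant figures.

k = ln 2 / 23.0 = 0.03014 hr⁻¹
Accumulation ratio R = 1 / (1 − e^(−kτ)) = 1 / (1 − e^(−0.03014×22.0)) = 1 / (1 − 0.5153) = 2.063
Loading dose = maintenance dose × R = 351 × 2.063 ≈ 724 mg

724 mg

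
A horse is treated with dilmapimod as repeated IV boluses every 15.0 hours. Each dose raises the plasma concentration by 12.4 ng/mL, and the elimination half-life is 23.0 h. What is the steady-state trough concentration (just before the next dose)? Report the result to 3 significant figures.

21.7 ng/mL

k = ln 2 / 23.0 = 0.03014 h⁻¹
Fraction remaining after one interval: e^(−kτ) = e^(−0.03014 × 15.0) = 0.6363
R = 1 / (1 − 0.6363) = 2.750
Css,max = 12.4 × 2.750 = 34.10 ng/mL
Css,min = Css,max × e^(−kτ) = 34.10 × 0.6363 ≈ 21.7 ng/mL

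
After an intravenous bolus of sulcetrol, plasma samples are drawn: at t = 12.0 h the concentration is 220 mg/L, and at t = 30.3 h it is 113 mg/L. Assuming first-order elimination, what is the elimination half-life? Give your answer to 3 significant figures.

k = ln(C₁/C₂) / (t₂ − t₁) = ln(220/113) / (30.3 − 12.0)
  = 0.6662 / 18.30 = 0.03641 h⁻¹
t½ = ln 2 / k = ln 2 / 0.03641 ≈ 19.0 hours

19.0 hours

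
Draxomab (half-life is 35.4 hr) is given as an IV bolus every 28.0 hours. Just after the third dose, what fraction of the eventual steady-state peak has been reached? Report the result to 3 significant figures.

k = ln 2 / 35.4 = 0.01958 hr⁻¹
f_n = 1 − e^(−nkτ) = 1 − e^(−3 × 0.01958 × 28.0) = 1 − e^(−1.645) = 1 − 0.1931 ≈ 0.807

0.807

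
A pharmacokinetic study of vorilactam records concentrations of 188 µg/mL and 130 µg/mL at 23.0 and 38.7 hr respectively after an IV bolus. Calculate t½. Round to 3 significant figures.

k = ln(C₁/C₂) / (t₂ − t₁) = ln(188/130) / (38.7 − 23.0)
  = 0.3689 / 15.70 = 0.02350 hr⁻¹
t½ = ln 2 / k = ln 2 / 0.02350 ≈ 29.5 hours

29.5 hours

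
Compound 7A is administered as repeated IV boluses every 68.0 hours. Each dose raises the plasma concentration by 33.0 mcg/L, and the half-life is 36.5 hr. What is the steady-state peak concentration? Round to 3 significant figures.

45.5 mcg/L

k = ln 2 / 36.5 = 0.01899 hr⁻¹
Fraction remaining after one interval: e^(−kτ) = e^(−0.01899 × 68.0) = 0.2749
R = 1 / (1 − 0.2749) = 1.379
Css,max = 33.0 × 1.379 ≈ 45.5 mcg/L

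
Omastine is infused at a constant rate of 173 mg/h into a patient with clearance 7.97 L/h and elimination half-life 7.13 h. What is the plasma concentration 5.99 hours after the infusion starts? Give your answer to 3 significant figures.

Css = rate / CL = 173 / 7.97 = 21.71 µg/mL
k = ln 2 / 7.13 = 0.09722 h⁻¹
C(t) = Css (1 − e^(−kt)) = 21.71 × (1 − e^(−0.5823)) = 21.71 × 0.4414 ≈ 9.58 µg/mL

9.58 µg/mL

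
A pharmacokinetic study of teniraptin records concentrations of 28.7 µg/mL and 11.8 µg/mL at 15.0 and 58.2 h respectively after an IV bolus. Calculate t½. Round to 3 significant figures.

k = ln(C₁/C₂) / (t₂ − t₁) = ln(28.7/11.8) / (58.2 − 15.0)
  = 0.8888 / 43.20 = 0.02057 h⁻¹
t½ = ln 2 / k = ln 2 / 0.02057 ≈ 33.7 hours

33.7 hours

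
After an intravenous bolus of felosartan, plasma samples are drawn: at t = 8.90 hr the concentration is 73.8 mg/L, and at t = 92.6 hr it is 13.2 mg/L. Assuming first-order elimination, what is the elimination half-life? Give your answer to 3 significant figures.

k = ln(C₁/C₂) / (t₂ − t₁) = ln(73.8/13.2) / (92.6 − 8.90)
  = 1.721 / 83.70 = 0.02056 hr⁻¹
t½ = ln 2 / k = ln 2 / 0.02056 ≈ 33.7 hours

33.7 hours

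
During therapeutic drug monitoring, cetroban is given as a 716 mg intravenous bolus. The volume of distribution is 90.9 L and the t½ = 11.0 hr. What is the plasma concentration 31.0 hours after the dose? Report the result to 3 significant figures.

1.12 µg/mL

C₀ = dose / V = 716 / 90.9 = 7.877 µg/mL
k = ln 2 / 11.0 = 0.06301 hr⁻¹
C(t) = C₀ e^(−kt) = 7.877 × e^(−0.06301 × 31.0) = 7.877 × e^(−1.953) = 7.877 × 0.1418 ≈ 1.12 µg/mL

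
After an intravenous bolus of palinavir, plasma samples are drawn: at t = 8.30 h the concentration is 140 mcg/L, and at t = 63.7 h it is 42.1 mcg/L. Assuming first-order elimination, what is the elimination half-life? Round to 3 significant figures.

32.0 hours

k = ln(C₁/C₂) / (t₂ − t₁) = ln(140/42.1) / (63.7 − 8.30)
  = 1.202 / 55.40 = 0.02169 h⁻¹
t½ = ln 2 / k = ln 2 / 0.02169 ≈ 32.0 hours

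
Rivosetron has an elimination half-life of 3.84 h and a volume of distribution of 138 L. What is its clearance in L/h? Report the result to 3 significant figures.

24.9 L/h

k = ln 2 / t½ = ln 2 / 3.84 = 0.1805 h⁻¹
CL = k · V = 0.1805 × 138 ≈ 24.9 L/h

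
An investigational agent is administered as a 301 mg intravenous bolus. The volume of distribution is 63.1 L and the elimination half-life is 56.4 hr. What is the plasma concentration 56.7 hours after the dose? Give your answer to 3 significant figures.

2.38 µg/mL

C₀ = dose / V = 301 / 63.1 = 4.770 µg/mL
k = ln 2 / 56.4 = 0.01229 hr⁻¹
C(t) = C₀ e^(−kt) = 4.770 × e^(−0.01229 × 56.7) = 4.770 × e^(−0.6968) = 4.770 × 0.4982 ≈ 2.38 µg/mL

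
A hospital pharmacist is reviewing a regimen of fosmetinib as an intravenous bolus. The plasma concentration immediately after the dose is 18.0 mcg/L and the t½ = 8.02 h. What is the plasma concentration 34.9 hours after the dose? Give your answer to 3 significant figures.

k = ln 2 / 8.02 = 0.08643 h⁻¹
34.9 h is 4.352 half-lives, so C = 18.0 × (1/2)^4.352 = 18.0 × 0.04898 ≈ 0.882 mcg/L

0.882 mcg/L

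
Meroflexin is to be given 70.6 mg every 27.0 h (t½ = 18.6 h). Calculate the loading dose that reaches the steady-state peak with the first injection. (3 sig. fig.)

111 mg

k = ln 2 / 18.6 = 0.03727 h⁻¹
Accumulation ratio R = 1 / (1 − e^(−kτ)) = 1 / (1 − e^(−0.03727×27.0)) = 1 / (1 − 0.3656) = 1.576
Loading dose = maintenance dose × R = 70.6 × 1.576 ≈ 111 mg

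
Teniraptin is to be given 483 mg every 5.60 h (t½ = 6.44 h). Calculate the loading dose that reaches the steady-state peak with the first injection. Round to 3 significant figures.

1070 mg

k = ln 2 / 6.44 = 0.1076 h⁻¹
Accumulation ratio R = 1 / (1 − e^(−kτ)) = 1 / (1 − e^(−0.1076×5.60)) = 1 / (1 − 0.5473) = 2.209
Loading dose = maintenance dose × R = 483 × 2.209 ≈ 1070 mg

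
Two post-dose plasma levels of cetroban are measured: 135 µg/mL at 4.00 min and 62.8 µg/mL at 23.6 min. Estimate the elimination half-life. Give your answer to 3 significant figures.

k = ln(C₁/C₂) / (t₂ − t₁) = ln(135/62.8) / (23.6 − 4.00)
  = 0.7653 / 19.60 = 0.03905 min⁻¹
t½ = ln 2 / k = ln 2 / 0.03905 ≈ 17.8 minutes

17.8 minutes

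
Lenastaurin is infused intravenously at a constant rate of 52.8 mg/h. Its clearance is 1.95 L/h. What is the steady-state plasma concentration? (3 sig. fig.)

Css = infusion rate / CL = 52.8 / 1.95 ≈ 27.1 mg/L

27.1 mg/L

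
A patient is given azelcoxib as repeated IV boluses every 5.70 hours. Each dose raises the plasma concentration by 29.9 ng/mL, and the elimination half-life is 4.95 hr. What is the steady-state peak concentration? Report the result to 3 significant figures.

k = ln 2 / 4.95 = 0.1400 hr⁻¹
Fraction remaining after one interval: e^(−kτ) = e^(−0.1400 × 5.70) = 0.4502
R = 1 / (1 − 0.4502) = 1.819
Css,max = 29.9 × 1.819 ≈ 54.4 ng/mL

54.4 ng/mL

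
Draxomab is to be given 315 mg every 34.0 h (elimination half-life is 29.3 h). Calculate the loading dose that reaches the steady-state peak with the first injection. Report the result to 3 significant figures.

570 mg

k = ln 2 / 29.3 = 0.02366 h⁻¹
Accumulation ratio R = 1 / (1 − e^(−kτ)) = 1 / (1 − e^(−0.02366×34.0)) = 1 / (1 − 0.4474) = 1.810
Loading dose = maintenance dose × R = 315 × 1.810 ≈ 570 mg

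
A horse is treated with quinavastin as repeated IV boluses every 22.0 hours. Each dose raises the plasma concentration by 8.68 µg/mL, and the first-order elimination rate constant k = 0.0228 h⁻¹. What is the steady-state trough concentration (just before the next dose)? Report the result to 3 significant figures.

13.3 µg/mL

Fraction remaining after one interval: e^(−kτ) = e^(−0.02280 × 22.0) = 0.6056
R = 1 / (1 − 0.6056) = 2.535
Css,max = 8.68 × 2.535 = 22.01 µg/mL
Css,min = Css,max × e^(−kτ) = 22.01 × 0.6056 ≈ 13.3 µg/mL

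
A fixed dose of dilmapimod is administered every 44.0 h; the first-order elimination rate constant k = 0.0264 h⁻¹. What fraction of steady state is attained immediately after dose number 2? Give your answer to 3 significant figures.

f_n = 1 − e^(−nkτ) = 1 − e^(−2 × 0.02640 × 44.0) = 1 − e^(−2.323) = 1 − 0.09796 ≈ 0.902

0.902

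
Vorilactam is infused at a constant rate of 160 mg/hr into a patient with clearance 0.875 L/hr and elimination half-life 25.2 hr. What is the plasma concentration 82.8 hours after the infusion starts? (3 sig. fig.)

Css = rate / CL = 160 / 0.875 = 182.9 mg/L
k = ln 2 / 25.2 = 0.02751 hr⁻¹
C(t) = Css (1 − e^(−kt)) = 182.9 × (1 − e^(−2.277)) = 182.9 × 0.8975 ≈ 164 mg/L

164 mg/L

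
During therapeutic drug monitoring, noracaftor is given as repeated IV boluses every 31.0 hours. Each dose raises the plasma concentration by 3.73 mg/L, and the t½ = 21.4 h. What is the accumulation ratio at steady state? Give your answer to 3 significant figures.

1.58

k = ln 2 / 21.4 = 0.03239 h⁻¹
Fraction remaining after one interval: e^(−kτ) = e^(−0.03239 × 31.0) = 0.3664
R = 1 / (1 − 0.3664) = 1 / 0.6336 ≈ 1.58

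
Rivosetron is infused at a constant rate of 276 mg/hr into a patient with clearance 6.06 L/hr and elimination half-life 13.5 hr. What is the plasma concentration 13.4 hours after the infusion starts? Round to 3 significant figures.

Css = rate / CL = 276 / 6.06 = 45.54 mg/L
k = ln 2 / 13.5 = 0.05134 hr⁻¹
C(t) = Css (1 − e^(−kt)) = 45.54 × (1 − e^(−0.6880)) = 45.54 × 0.4974 ≈ 22.7 mg/L

22.7 mg/L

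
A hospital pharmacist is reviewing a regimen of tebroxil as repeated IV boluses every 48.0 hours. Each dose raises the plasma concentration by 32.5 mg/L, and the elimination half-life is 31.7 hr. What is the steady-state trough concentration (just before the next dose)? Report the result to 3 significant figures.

k = ln 2 / 31.7 = 0.02187 hr⁻¹
Fraction remaining after one interval: e^(−kτ) = e^(−0.02187 × 48.0) = 0.3501
R = 1 / (1 − 0.3501) = 1.539
Css,max = 32.5 × 1.539 = 50.01 mg/L
Css,min = Css,max × e^(−kτ) = 50.01 × 0.3501 ≈ 17.5 mg/L

17.5 mg/L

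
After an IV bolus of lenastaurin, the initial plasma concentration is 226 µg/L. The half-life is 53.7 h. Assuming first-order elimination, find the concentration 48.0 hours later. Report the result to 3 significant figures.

k = ln 2 / 53.7 = 0.01291 h⁻¹
48.0 h is 0.8939 half-lives, so C = 226 × (1/2)^0.8939 = 226 × 0.5382 ≈ 122 µg/L

122 µg/L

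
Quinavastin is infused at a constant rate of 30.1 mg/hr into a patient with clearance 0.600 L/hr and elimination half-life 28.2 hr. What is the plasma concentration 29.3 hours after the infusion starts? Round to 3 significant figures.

Css = rate / CL = 30.1 / 0.600 = 50.17 mg/L
k = ln 2 / 28.2 = 0.02458 hr⁻¹
C(t) = Css (1 − e^(−kt)) = 50.17 × (1 − e^(−0.7202)) = 50.17 × 0.5133 ≈ 25.8 mg/L

25.8 mg/L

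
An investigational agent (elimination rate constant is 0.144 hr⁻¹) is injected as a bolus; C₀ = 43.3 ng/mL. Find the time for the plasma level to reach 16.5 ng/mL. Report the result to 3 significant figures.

6.70 hours

C(t) = C₀ e^(−kt)  ⇒  t = ln(C₀/C) / k
t = ln(43.3/16.5) / 0.1440 = 0.9648 / 0.1440 ≈ 6.70 hours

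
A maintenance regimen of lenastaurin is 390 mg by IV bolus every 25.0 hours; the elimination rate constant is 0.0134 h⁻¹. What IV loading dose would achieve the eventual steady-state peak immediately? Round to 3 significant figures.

1370 mg

Accumulation ratio R = 1 / (1 − e^(−kτ)) = 1 / (1 − e^(−0.01340×25.0)) = 1 / (1 − 0.7153) = 3.513
Loading dose = maintenance dose × R = 390 × 3.513 ≈ 1370 mg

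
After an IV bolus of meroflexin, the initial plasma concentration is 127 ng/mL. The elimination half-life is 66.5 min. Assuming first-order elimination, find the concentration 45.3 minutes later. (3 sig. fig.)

79.2 ng/mL

k = ln 2 / 66.5 = 0.01042 min⁻¹
45.3 min is 0.6812 half-lives, so C = 127 × (1/2)^0.6812 = 127 × 0.6236 ≈ 79.2 ng/mL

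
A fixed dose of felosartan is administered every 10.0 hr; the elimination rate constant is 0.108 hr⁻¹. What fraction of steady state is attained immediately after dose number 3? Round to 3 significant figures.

f_n = 1 − e^(−nkτ) = 1 − e^(−3 × 0.1080 × 10.0) = 1 − e^(−3.240) = 1 − 0.03916 ≈ 0.961

0.961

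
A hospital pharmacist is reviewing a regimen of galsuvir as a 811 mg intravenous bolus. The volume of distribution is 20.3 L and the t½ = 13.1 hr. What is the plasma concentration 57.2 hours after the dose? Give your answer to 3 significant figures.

C₀ = dose / V = 811 / 20.3 = 39.95 mg/L
k = ln 2 / 13.1 = 0.05291 hr⁻¹
C(t) = C₀ e^(−kt) = 39.95 × e^(−0.05291 × 57.2) = 39.95 × e^(−3.027) = 39.95 × 0.04848 ≈ 1.94 mg/L

1.94 mg/L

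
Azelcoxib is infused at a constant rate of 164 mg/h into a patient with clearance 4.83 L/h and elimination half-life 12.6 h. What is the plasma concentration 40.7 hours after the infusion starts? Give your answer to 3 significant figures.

30.3 µg/mL

Css = rate / CL = 164 / 4.83 = 33.95 µg/mL
k = ln 2 / 12.6 = 0.05501 h⁻¹
C(t) = Css (1 − e^(−kt)) = 33.95 × (1 − e^(−2.239)) = 33.95 × 0.8934 ≈ 30.3 µg/mL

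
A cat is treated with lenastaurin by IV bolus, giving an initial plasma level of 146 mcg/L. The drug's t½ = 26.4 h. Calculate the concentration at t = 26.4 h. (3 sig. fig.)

k = ln 2 / 26.4 = 0.02626 h⁻¹
C(t) = C₀ e^(−kt) = 146 × e^(−0.02626 × 26.4) = 146 × e^(−0.6931) = 146 × 0.5000 ≈ 73.0 mcg/L

73.0 mcg/L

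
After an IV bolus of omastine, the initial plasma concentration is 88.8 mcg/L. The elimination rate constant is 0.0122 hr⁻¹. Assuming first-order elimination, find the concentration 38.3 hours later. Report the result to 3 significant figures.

55.7 mcg/L

C(t) = C₀ e^(−kt) = 88.8 × e^(−0.01220 × 38.3) = 88.8 × e^(−0.4673) = 88.8 × 0.6267 ≈ 55.7 mcg/L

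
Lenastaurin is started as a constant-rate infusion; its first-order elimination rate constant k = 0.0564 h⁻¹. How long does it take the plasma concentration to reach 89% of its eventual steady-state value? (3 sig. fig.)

39.1 hours

f = 1 − e^(−kt)  ⇒  t = −ln(1 − f) / k
t = −ln(1 − 0.89) / 0.05640 = 2.207 / 0.05640 ≈ 39.1 hours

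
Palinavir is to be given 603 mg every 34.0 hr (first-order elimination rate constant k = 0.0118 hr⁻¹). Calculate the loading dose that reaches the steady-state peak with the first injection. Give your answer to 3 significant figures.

1820 mg

Accumulation ratio R = 1 / (1 − e^(−kτ)) = 1 / (1 − e^(−0.01180×34.0)) = 1 / (1 − 0.6695) = 3.026
Loading dose = maintenance dose × R = 603 × 3.026 ≈ 1820 mg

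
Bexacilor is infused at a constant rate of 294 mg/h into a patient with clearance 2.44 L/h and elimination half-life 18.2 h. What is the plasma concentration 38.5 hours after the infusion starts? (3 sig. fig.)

Css = rate / CL = 294 / 2.44 = 120.5 mg/L
k = ln 2 / 18.2 = 0.03809 h⁻¹
C(t) = Css (1 − e^(−kt)) = 120.5 × (1 − e^(−1.466)) = 120.5 × 0.7692 ≈ 92.7 mg/L

92.7 mg/L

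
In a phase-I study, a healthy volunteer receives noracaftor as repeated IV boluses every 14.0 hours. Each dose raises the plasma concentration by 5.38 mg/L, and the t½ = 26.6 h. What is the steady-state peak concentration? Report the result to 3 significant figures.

17.6 mg/L

k = ln 2 / 26.6 = 0.02606 h⁻¹
Fraction remaining after one interval: e^(−kτ) = e^(−0.02606 × 14.0) = 0.6943
R = 1 / (1 − 0.6943) = 3.271
Css,max = 5.38 × 3.271 ≈ 17.6 mg/L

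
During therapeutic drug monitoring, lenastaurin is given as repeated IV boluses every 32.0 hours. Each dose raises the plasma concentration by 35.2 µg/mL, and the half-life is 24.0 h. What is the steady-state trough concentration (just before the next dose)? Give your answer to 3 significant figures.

23.2 µg/mL

k = ln 2 / 24.0 = 0.02888 h⁻¹
Fraction remaining after one interval: e^(−kτ) = e^(−0.02888 × 32.0) = 0.3969
R = 1 / (1 − 0.3969) = 1.658
Css,max = 35.2 × 1.658 = 58.36 µg/mL
Css,min = Css,max × e^(−kτ) = 58.36 × 0.3969 ≈ 23.2 µg/mL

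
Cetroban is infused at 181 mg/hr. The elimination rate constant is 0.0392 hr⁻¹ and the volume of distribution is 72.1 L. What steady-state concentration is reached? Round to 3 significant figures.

CL = k · V = 0.0392 × 72.1 = 2.826 L/hr
Css = rate / CL = 181 / 2.826 ≈ 64.0 µg/mL

64.0 µg/mL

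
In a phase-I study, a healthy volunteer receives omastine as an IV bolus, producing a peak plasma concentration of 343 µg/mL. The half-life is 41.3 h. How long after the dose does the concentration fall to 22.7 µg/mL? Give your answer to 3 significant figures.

k = ln 2 / 41.3 = 0.01678 h⁻¹
C(t) = C₀ e^(−kt)  ⇒  t = ln(C₀/C) / k
t = ln(343/22.7) / 0.01678 = 2.715 / 0.01678 ≈ 162 hours

162 hours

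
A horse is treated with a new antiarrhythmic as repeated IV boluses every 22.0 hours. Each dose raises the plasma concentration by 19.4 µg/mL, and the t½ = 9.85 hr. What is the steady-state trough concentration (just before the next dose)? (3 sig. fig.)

k = ln 2 / 9.85 = 0.07037 hr⁻¹
Fraction remaining after one interval: e^(−kτ) = e^(−0.07037 × 22.0) = 0.2126
R = 1 / (1 − 0.2126) = 1.270
Css,max = 19.4 × 1.270 = 24.64 µg/mL
Css,min = Css,max × e^(−kτ) = 24.64 × 0.2126 ≈ 5.24 µg/mL

5.24 µg/mL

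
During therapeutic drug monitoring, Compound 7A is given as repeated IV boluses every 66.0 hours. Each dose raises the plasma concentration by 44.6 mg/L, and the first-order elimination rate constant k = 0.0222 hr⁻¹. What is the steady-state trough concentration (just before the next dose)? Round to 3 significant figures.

Fraction remaining after one interval: e^(−kτ) = e^(−0.02220 × 66.0) = 0.2310
R = 1 / (1 − 0.2310) = 1.300
Css,max = 44.6 × 1.300 = 58.00 mg/L
Css,min = Css,max × e^(−kτ) = 58.00 × 0.2310 ≈ 13.4 mg/L

13.4 mg/L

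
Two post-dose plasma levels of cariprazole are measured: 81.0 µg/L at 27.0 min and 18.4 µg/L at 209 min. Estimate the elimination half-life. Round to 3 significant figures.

85.1 minutes

k = ln(C₁/C₂) / (t₂ − t₁) = ln(81.0/18.4) / (209 − 27.0)
  = 1.482 / 182.0 = 0.008143 min⁻¹
t½ = ln 2 / k = ln 2 / 0.008143 ≈ 85.1 minutes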